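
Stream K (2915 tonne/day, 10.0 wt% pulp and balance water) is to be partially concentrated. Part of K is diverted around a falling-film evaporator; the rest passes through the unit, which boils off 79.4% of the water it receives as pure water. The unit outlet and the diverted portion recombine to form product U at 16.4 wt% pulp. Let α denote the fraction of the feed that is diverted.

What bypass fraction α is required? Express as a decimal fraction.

0.454

All 2915×0.100 = 291.5 tonne/day of pulp reaches U, so U = 291.5/0.164 = 1777.4 tonne/day and vapour = 1137.6 tonne/day.
The evaporator receives (1−α)·2915 of feed at 0.900 water and removes 0.794 of that water:
0.794×0.900×(1−α)×2915 = 1137.6
(1−α) = 1137.6/2083.1 = 0.5461;  α = 0.4539.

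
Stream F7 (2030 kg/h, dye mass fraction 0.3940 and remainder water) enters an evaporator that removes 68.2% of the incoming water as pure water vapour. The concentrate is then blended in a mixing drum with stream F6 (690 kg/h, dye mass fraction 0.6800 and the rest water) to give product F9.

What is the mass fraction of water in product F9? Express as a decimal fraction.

0.3254

Vapour removed = 0.682×0.606×2030 = 838.98 kg/h; concentrate = 1191 kg/h.
water reaching the mixer = 391.2 (from concentrate) + 690×0.320 = 612 kg/h.
Product flow = 1191 + 690 = 1881 kg/h; water fraction = 0.3254.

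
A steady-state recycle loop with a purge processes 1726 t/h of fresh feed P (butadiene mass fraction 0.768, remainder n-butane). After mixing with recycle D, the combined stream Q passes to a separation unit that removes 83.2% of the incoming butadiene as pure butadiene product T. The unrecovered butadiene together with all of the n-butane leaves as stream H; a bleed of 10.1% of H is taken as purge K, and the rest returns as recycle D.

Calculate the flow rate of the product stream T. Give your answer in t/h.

1299 t/h

butadiene in Q: m_A = 1726×0.768 + (1−0.101)·(1−0.832)·m_A, so m_A = 1325.6/0.8490 = 1561.4 t/h.
Product T = 0.832×1561.4 = 1299.1 t/h.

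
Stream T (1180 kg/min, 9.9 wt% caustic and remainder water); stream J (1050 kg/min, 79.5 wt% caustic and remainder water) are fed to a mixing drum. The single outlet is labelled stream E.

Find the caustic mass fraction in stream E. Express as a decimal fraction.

Total flow out = 1180 + 1050 = 2230 kg/min.
caustic in = 1180×0.099 + 1050×0.795 = 951.57 kg/min.
caustic mass fraction in E = 951.57/2230 = 0.427.

0.427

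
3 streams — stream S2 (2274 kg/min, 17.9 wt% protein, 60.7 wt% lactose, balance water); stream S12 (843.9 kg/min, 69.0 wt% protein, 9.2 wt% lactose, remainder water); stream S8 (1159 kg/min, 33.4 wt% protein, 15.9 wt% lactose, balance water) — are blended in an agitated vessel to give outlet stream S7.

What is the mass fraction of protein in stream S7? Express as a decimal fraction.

0.3218

Total flow out = 2274 + 843.9 + 1159 = 4276.9 kg/min.
protein in = 2274×0.179 + 843.9×0.690 + 1159×0.334 = 1376.4 kg/min.
protein mass fraction in S7 = 1376.4/4276.9 = 0.3218.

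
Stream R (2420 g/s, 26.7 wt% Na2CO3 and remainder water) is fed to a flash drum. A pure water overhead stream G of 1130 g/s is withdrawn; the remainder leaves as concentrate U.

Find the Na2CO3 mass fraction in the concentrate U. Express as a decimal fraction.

Na2CO3 is not removed: 2420×0.267 = 646.14 g/s of Na2CO3 enters U.
Concentrate = 2420 − 1130 = 1290 g/s.
Mass fraction = 646.14/1290 = 0.501.

0.501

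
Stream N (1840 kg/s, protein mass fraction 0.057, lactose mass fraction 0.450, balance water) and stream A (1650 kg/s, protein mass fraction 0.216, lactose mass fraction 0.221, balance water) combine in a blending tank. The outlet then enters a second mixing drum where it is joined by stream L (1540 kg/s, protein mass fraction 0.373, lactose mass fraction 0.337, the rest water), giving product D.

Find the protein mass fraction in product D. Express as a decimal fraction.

0.206

Overall, product flow = 5030 kg/s.
protein in = 1840×0.057 + 1650×0.216 + 1540×0.373 = 1035.7 kg/s.
protein fraction in D = 0.206.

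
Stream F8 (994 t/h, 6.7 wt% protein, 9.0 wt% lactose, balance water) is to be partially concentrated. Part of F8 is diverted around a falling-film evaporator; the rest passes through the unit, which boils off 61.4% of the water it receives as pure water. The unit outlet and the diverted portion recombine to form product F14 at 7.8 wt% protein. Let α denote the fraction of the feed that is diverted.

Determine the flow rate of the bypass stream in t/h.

All 994×0.067 = 66.598 t/h of protein reaches F14, so F14 = 66.598/0.078 = 853.82 t/h and vapour = 140.18 t/h.
The evaporator receives (1−α)·994 of feed at 0.843 water and removes 0.614 of that water:
0.614×0.843×(1−α)×994 = 140.18
(1−α) = 140.18/514.5 = 0.2725;  α = 0.7275.
Bypass flow = 0.7275×994 = 723.18 t/h.

723.2 t/h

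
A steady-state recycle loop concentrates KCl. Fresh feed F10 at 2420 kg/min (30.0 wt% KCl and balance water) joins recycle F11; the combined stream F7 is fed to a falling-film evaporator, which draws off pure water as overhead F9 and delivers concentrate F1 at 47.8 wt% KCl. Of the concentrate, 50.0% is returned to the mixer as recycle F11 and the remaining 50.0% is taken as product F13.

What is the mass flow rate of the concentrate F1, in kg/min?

Overall KCl balance (none leaves overhead): KCl in fresh feed = KCl in product, i.e. 2420×0.300 = (1−0.500)·F1·0.478.
F1 = 726/(0.478×0.500) = 3037.7 kg/min.

3038 kg/min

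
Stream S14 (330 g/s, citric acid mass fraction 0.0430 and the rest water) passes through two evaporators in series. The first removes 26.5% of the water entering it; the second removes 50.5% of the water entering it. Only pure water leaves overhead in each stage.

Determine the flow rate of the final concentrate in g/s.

water in feed = 330×0.957 = 315.81 g/s.
After stage 1: water left = (1−0.265)×315.81 = 232.12; stream total = 246.31 g/s.
After stage 2: water left = (1−0.505)×232.12 = 114.9; final concentrate = 129.09 g/s.

129.1 g/s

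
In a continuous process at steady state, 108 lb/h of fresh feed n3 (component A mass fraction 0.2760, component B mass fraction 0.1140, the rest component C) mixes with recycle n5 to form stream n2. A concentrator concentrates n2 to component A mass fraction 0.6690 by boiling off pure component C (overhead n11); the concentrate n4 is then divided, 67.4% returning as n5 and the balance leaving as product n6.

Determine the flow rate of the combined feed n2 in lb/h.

200.1 lb/h

Overall component A balance (none leaves overhead): component A in fresh feed = component A in product, i.e. 108×0.276 = (1−0.674)·n4·0.669.
n4 = 29.808/(0.669×0.326) = 136.68 lb/h.
Recycle n5 = 0.674×136.68 = 92.119 lb/h.
Combined feed n2 = 108 + 92.119 = 200.12 lb/h.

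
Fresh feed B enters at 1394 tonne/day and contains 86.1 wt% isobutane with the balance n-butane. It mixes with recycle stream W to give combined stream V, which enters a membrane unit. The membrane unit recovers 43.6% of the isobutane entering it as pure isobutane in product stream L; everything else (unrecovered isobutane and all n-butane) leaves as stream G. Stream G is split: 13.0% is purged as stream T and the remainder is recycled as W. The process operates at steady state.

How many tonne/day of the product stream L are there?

isobutane in V: m_A = 1394×0.861 + (1−0.130)·(1−0.436)·m_A, so m_A = 1200.2/0.5093 = 2356.5 tonne/day.
Product L = 0.436×2356.5 = 1027.5 tonne/day.

1027 tonne/day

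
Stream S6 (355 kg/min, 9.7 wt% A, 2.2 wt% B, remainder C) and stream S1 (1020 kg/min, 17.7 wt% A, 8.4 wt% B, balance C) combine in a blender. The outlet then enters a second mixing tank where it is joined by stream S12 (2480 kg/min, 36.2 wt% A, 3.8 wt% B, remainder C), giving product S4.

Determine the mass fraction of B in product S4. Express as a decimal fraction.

0.0487

Overall, product flow = 3855 kg/min.
B in = 355×0.022 + 1020×0.084 + 2480×0.038 = 187.73 kg/min.
B fraction in S4 = 0.0487.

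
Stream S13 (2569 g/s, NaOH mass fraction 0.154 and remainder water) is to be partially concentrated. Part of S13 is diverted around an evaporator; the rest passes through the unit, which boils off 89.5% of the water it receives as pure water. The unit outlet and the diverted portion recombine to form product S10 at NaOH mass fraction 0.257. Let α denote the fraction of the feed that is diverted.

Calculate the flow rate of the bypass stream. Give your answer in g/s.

1209 g/s

All 2569×0.154 = 395.63 g/s of NaOH reaches S10, so S10 = 395.63/0.257 = 1539.4 g/s and vapour = 1029.6 g/s.
The evaporator receives (1−α)·2569 of feed at 0.846 water and removes 0.895 of that water:
0.895×0.846×(1−α)×2569 = 1029.6
(1−α) = 1029.6/1945.2 = 0.5293;  α = 0.4707.
Bypass flow = 0.4707×2569 = 1209.2 g/s.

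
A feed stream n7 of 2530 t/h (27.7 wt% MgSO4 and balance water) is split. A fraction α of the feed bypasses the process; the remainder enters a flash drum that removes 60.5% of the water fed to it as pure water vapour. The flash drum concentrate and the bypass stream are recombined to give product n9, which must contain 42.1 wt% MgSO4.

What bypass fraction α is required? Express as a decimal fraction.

All 2530×0.277 = 700.81 t/h of MgSO4 reaches n9, so n9 = 700.81/0.421 = 1664.6 t/h and vapour = 865.37 t/h.
The evaporator receives (1−α)·2530 of feed at 0.723 water and removes 0.605 of that water:
0.605×0.723×(1−α)×2530 = 865.37
(1−α) = 865.37/1106.7 = 0.7820;  α = 0.2180.

0.218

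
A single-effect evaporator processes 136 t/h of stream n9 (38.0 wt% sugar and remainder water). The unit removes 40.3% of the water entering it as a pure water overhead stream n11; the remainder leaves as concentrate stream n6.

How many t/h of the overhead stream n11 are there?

water entering = 136×0.620 = 84.32 t/h; overhead removed = 0.403×84.32 = 33.981 t/h.

33.98 t/h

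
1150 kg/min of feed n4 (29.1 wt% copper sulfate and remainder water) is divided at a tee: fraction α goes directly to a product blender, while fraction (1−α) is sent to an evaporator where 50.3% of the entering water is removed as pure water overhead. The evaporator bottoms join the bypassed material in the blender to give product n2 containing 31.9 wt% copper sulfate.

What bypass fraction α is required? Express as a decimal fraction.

0.754

All 1150×0.291 = 334.65 kg/min of copper sulfate reaches n2, so n2 = 334.65/0.319 = 1049.1 kg/min and vapour = 100.94 kg/min.
The evaporator receives (1−α)·1150 of feed at 0.709 water and removes 0.503 of that water:
0.503×0.709×(1−α)×1150 = 100.94
(1−α) = 100.94/410.12 = 0.2461;  α = 0.7539.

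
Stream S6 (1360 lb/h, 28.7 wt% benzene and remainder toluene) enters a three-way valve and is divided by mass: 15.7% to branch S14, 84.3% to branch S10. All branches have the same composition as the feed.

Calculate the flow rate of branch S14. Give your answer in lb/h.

213.5 lb/h

Branch S14 flow = 0.157×1360 = 213.52 lb/h.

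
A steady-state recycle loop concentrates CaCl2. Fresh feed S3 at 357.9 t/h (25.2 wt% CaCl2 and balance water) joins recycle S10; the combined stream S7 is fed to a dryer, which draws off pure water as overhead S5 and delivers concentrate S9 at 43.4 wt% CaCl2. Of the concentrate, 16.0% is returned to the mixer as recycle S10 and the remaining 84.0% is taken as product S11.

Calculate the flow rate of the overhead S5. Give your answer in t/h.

Overall CaCl2 balance (none leaves overhead): CaCl2 in fresh feed = CaCl2 in product, i.e. 357.9×0.252 = (1−0.160)·S9·0.434.
S9 = 90.191/(0.434×0.840) = 247.4 t/h.
Recycle S10 = 0.160×247.4 = 39.583 t/h.
Combined feed S7 = 357.9 + 39.583 = 397.48 t/h.
Overhead S5 = S7 − S9 = 397.48 − 247.4 = 150.09 t/h.

150.1 t/h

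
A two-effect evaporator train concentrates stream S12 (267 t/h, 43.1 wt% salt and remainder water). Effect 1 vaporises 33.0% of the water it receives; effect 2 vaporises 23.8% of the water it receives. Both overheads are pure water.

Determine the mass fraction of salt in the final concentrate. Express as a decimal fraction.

0.597

water in feed = 267×0.569 = 151.92 t/h.
After stage 1: water left = (1−0.330)×151.92 = 101.79; stream total = 216.87 t/h.
After stage 2: water left = (1−0.238)×101.79 = 77.563; final concentrate = 192.64 t/h.
salt fraction = 115.08/192.64 = 0.597.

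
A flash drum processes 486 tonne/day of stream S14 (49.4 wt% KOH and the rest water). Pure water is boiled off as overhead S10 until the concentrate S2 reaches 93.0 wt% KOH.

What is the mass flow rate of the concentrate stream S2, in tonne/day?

258.2 tonne/day

KOH is conserved: 486×0.494 = 240.08 tonne/day all reports to the concentrate.
Concentrate = 240.08/(target fraction) = 258.15 tonne/day.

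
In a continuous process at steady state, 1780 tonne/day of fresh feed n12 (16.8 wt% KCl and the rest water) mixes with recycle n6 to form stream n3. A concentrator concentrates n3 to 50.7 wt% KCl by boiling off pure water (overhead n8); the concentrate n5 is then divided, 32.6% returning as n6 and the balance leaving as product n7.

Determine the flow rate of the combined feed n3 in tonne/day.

Overall KCl balance (none leaves overhead): KCl in fresh feed = KCl in product, i.e. 1780×0.168 = (1−0.326)·n5·0.507.
n5 = 299.04/(0.507×0.674) = 875.11 tonne/day.
Recycle n6 = 0.326×875.11 = 285.29 tonne/day.
Combined feed n3 = 1780 + 285.29 = 2065.3 tonne/day.

2065 tonne/day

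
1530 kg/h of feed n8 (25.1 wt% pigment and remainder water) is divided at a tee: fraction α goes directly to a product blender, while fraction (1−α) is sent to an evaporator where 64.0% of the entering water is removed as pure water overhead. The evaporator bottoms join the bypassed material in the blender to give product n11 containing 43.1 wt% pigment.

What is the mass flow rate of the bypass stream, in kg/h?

All 1530×0.251 = 384.03 kg/h of pigment reaches n11, so n11 = 384.03/0.431 = 891.02 kg/h and vapour = 638.98 kg/h.
The evaporator receives (1−α)·1530 of feed at 0.749 water and removes 0.640 of that water:
0.640×0.749×(1−α)×1530 = 638.98
(1−α) = 638.98/733.42 = 0.8712;  α = 0.1288.
Bypass flow = 0.1288×1530 = 197.02 kg/h.

197 kg/h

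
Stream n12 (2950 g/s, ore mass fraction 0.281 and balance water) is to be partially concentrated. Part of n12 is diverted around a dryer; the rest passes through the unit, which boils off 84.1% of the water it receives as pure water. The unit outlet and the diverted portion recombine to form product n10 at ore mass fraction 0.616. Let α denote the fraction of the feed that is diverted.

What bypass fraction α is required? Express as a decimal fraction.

All 2950×0.281 = 828.95 g/s of ore reaches n10, so n10 = 828.95/0.616 = 1345.7 g/s and vapour = 1604.3 g/s.
The evaporator receives (1−α)·2950 of feed at 0.719 water and removes 0.841 of that water:
0.841×0.719×(1−α)×2950 = 1604.3
(1−α) = 1604.3/1783.8 = 0.8994;  α = 0.1006.

0.101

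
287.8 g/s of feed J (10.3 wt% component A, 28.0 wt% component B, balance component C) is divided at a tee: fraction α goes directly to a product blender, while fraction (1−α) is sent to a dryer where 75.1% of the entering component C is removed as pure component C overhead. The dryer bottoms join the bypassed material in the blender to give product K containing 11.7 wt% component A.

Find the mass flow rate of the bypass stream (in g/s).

213.5 g/s

All 287.8×0.103 = 29.643 g/s of component A reaches K, so K = 29.643/0.117 = 253.36 g/s and vapour = 34.438 g/s.
The evaporator receives (1−α)·287.8 of feed at 0.617 component C and removes 0.751 of that component C:
0.751×0.617×(1−α)×287.8 = 34.438
(1−α) = 34.438/133.36 = 0.2582;  α = 0.7418.
Bypass flow = 0.7418×287.8 = 213.48 g/s.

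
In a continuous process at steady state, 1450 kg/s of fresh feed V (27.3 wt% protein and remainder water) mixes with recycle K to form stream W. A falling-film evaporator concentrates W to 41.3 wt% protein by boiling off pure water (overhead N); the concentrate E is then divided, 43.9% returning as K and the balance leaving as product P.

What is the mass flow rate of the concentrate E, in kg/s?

Overall protein balance (none leaves overhead): protein in fresh feed = protein in product, i.e. 1450×0.273 = (1−0.439)·E·0.413.
E = 395.85/(0.413×0.561) = 1708.5 kg/s.

1709 kg/s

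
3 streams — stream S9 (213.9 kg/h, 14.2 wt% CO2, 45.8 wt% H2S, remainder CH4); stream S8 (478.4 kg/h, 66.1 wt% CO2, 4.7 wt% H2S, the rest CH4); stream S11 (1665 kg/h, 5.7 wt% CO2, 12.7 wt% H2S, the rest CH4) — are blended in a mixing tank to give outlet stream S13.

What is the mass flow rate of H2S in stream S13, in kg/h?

331.9 kg/h

H2S out = H2S in = 213.9×0.458 + 478.4×0.047 + 1665×0.127 = 331.91 kg/h.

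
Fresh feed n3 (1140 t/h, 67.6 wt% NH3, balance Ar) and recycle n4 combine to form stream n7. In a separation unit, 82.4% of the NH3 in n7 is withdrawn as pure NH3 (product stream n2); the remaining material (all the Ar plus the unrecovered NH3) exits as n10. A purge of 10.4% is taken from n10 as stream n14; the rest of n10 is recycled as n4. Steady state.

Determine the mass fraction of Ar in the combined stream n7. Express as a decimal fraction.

Ar enters only via n3 and leaves only via the purge: 1140×0.324 = 0.104×(Ar in n10), and the separation unit passes all Ar, so Ar in n7 = Ar in n10 = 3551.5 t/h.
NH3 in n7: m_A = 1140×0.676 + (1−0.104)·(1−0.824)·m_A, so m_A = 770.64/0.8423 = 914.92 t/h.
n7 = 914.92 + 3551.5 = 4466.5 t/h.
Ar fraction in n7 = 3551.5/4466.5 = 0.795.

0.795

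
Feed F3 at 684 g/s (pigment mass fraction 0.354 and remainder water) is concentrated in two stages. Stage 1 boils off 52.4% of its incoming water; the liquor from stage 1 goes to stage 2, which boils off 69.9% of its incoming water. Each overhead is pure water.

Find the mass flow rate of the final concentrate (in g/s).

305.4 g/s

water in feed = 684×0.646 = 441.86 g/s.
After stage 1: water left = (1−0.524)×441.86 = 210.33; stream total = 452.46 g/s.
After stage 2: water left = (1−0.699)×210.33 = 63.309; final concentrate = 305.44 g/s.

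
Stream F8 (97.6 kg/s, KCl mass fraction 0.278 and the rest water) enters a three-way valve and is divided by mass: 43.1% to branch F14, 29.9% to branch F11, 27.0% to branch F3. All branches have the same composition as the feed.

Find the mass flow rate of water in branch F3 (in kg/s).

Branch F3 total = 0.270×97.6 = 26.352 kg/s.
water in F3 = 0.722×26.352 = 19.026 kg/s.

19.03 kg/s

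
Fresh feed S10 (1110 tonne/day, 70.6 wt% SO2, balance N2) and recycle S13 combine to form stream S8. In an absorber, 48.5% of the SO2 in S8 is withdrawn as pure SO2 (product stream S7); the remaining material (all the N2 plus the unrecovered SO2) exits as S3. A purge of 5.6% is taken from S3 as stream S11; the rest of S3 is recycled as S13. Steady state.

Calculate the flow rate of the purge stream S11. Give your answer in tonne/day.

N2 enters only via S10 and leaves only via the purge: 1110×0.294 = 0.056×(N2 in S3), and the absorber passes all N2, so N2 in S8 = N2 in S3 = 5827.5 tonne/day.
SO2 in S8: m_A = 1110×0.706 + (1−0.056)·(1−0.485)·m_A, so m_A = 783.66/0.5138 = 1525.1 tonne/day.
S3 = (1−0.485)×1525.1 + 5827.5 = 6612.9 tonne/day.
Purge S11 = 0.056×6612.9 = 370.32 tonne/day.

370.3 tonne/day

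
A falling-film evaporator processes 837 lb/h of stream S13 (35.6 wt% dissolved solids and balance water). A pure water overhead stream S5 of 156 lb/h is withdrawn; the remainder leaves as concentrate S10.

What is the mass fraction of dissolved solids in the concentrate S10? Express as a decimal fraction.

0.438

dissolved solids is not removed: 837×0.356 = 297.97 lb/h of dissolved solids enters S10.
Concentrate = 837 − 156 = 681 lb/h.
Mass fraction = 297.97/681 = 0.438.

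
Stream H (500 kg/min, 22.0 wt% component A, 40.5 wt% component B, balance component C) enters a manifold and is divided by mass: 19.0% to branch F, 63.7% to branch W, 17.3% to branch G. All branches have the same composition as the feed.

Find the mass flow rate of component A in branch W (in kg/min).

70.07 kg/min

Branch W total = 0.637×500 = 318.5 kg/min.
component A in W = 0.220×318.5 = 70.07 kg/min.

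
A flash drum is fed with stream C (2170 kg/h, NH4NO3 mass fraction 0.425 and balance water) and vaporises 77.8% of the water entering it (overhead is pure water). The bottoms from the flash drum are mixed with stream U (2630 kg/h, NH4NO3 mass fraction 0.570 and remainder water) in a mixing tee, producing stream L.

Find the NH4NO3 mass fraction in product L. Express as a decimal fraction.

0.632

Vapour removed = 0.778×0.575×2170 = 970.75 kg/h; concentrate = 1199.3 kg/h.
NH4NO3 reaching the mixer = 922.25 (from concentrate) + 2630×0.570 = 2421.3 kg/h.
Product flow = 1199.3 + 2630 = 3829.3 kg/h; NH4NO3 fraction = 0.632.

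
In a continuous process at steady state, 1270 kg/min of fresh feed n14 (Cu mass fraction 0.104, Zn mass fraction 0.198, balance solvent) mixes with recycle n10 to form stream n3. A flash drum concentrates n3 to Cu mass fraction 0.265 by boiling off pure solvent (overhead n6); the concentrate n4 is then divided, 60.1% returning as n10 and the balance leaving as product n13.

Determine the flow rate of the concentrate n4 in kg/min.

Overall Cu balance (none leaves overhead): Cu in fresh feed = Cu in product, i.e. 1270×0.104 = (1−0.601)·n4·0.265.
n4 = 132.08/(0.265×0.399) = 1249.2 kg/min.

1249 kg/min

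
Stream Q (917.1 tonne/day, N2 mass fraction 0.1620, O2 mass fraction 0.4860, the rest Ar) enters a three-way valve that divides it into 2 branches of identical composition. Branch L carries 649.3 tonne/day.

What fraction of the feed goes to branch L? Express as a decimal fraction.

Fraction to L = 649.3/917.1 = 0.7080.

0.708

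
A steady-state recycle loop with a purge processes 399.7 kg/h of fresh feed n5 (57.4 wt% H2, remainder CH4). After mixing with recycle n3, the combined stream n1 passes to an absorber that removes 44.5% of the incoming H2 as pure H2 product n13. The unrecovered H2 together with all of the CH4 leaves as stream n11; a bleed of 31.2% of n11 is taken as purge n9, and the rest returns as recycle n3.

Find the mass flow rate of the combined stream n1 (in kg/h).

916.9 kg/h

CH4 enters only via n5 and leaves only via the purge: 399.7×0.426 = 0.312×(CH4 in n11), and the absorber passes all CH4, so CH4 in n1 = CH4 in n11 = 545.74 kg/h.
H2 in n1: m_A = 399.7×0.574 + (1−0.312)·(1−0.445)·m_A, so m_A = 229.43/0.6182 = 371.15 kg/h.
n1 = 371.15 + 545.74 = 916.89 kg/h.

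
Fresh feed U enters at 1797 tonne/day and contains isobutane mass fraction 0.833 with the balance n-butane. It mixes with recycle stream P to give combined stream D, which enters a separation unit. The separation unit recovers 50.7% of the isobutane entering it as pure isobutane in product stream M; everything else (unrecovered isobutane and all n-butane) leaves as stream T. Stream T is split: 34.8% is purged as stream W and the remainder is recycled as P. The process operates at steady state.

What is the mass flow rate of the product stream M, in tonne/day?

isobutane in D: m_A = 1797×0.833 + (1−0.348)·(1−0.507)·m_A, so m_A = 1496.9/0.6786 = 2206 tonne/day.
Product M = 0.507×2206 = 1118.4 tonne/day.

1118 tonne/day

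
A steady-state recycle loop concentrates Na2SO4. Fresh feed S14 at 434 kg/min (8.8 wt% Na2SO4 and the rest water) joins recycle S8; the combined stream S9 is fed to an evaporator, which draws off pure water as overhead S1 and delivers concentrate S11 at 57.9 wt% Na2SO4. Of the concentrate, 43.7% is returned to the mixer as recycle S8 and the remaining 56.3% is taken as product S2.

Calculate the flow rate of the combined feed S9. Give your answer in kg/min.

Overall Na2SO4 balance (none leaves overhead): Na2SO4 in fresh feed = Na2SO4 in product, i.e. 434×0.088 = (1−0.437)·S11·0.579.
S11 = 38.192/(0.579×0.563) = 117.16 kg/min.
Recycle S8 = 0.437×117.16 = 51.2 kg/min.
Combined feed S9 = 434 + 51.2 = 485.2 kg/min.

485.2 kg/min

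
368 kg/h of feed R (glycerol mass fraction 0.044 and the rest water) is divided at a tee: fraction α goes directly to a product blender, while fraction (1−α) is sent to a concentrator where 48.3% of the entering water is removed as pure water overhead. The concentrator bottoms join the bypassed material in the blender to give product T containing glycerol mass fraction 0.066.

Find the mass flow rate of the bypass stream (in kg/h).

All 368×0.044 = 16.192 kg/h of glycerol reaches T, so T = 16.192/0.066 = 245.33 kg/h and vapour = 122.67 kg/h.
The evaporator receives (1−α)·368 of feed at 0.956 water and removes 0.483 of that water:
0.483×0.956×(1−α)×368 = 122.67
(1−α) = 122.67/169.92 = 0.7219;  α = 0.2781.
Bypass flow = 0.2781×368 = 102.34 kg/h.

102.3 kg/h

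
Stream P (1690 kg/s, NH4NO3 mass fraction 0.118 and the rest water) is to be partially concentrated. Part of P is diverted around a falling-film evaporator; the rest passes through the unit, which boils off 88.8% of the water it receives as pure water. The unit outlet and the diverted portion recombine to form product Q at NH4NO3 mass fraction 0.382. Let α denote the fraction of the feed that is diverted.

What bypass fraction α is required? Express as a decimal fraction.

0.118

All 1690×0.118 = 199.42 kg/s of NH4NO3 reaches Q, so Q = 199.42/0.382 = 522.04 kg/s and vapour = 1168 kg/s.
The evaporator receives (1−α)·1690 of feed at 0.882 water and removes 0.888 of that water:
0.888×0.882×(1−α)×1690 = 1168
(1−α) = 1168/1323.6 = 0.8824;  α = 0.1176.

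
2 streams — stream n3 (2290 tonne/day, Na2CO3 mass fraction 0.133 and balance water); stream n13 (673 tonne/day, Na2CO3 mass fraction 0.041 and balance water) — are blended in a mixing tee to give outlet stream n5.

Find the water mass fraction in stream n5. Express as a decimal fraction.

0.888

Total flow out = 2290 + 673 = 2963 tonne/day.
water in = 2290×0.867 + 673×0.959 = 2630.8 tonne/day.
water mass fraction in n5 = 2630.8/2963 = 0.888.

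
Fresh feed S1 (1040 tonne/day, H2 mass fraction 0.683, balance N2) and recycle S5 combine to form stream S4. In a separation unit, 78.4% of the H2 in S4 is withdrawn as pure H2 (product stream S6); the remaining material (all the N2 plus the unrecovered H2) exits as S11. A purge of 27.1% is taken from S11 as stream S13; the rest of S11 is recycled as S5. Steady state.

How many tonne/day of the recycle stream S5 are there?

N2 enters only via S1 and leaves only via the purge: 1040×0.317 = 0.271×(N2 in S11), and the separation unit passes all N2, so N2 in S4 = N2 in S11 = 1216.5 tonne/day.
H2 in S4: m_A = 1040×0.683 + (1−0.271)·(1−0.784)·m_A, so m_A = 710.32/0.8425 = 843.07 tonne/day.
S11 = (1−0.784)×843.07 + 1216.5 = 1398.6 tonne/day.
Recycle S5 = (1−0.271)×1398.6 = 1019.6 tonne/day.

1020 tonne/day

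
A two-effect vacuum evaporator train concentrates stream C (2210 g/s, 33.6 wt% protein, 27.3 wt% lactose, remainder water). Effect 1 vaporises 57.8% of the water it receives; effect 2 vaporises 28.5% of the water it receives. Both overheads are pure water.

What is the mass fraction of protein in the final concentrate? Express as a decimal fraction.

water in feed = 2210×0.391 = 864.11 g/s.
After stage 1: water left = (1−0.578)×864.11 = 364.65; stream total = 1710.5 g/s.
After stage 2: water left = (1−0.285)×364.65 = 260.73; final concentrate = 1606.6 g/s.
protein fraction = 742.56/1606.6 = 0.462.

0.462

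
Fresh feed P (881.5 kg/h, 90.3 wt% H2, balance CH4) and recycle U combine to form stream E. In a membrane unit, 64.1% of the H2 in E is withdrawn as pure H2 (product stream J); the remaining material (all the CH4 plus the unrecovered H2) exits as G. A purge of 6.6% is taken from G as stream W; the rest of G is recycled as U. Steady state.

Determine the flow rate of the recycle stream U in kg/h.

1612 kg/h

CH4 enters only via P and leaves only via the purge: 881.5×0.097 = 0.066×(CH4 in G), and the membrane unit passes all CH4, so CH4 in E = CH4 in G = 1295.5 kg/h.
H2 in E: m_A = 881.5×0.903 + (1−0.066)·(1−0.641)·m_A, so m_A = 795.99/0.6647 = 1197.5 kg/h.
G = (1−0.641)×1197.5 + 1295.5 = 1725.5 kg/h.
Recycle U = (1−0.066)×1725.5 = 1611.6 kg/h.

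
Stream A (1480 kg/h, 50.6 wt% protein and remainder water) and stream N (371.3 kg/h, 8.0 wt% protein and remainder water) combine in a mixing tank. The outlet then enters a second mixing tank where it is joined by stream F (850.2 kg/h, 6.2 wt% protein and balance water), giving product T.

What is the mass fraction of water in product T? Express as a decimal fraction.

0.692

Overall, product flow = 2701.5 kg/h.
water in = 1480×0.494 + 371.3×0.920 + 850.2×0.938 = 1870.2 kg/h.
water fraction in T = 0.692.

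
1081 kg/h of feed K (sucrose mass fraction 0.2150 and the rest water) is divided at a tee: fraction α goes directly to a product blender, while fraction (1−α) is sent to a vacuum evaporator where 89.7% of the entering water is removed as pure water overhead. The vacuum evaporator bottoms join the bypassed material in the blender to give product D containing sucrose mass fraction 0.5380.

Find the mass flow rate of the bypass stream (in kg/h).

All 1081×0.215 = 232.41 kg/h of sucrose reaches D, so D = 232.41/0.538 = 432 kg/h and vapour = 649 kg/h.
The evaporator receives (1−α)·1081 of feed at 0.785 water and removes 0.897 of that water:
0.897×0.785×(1−α)×1081 = 649
(1−α) = 649/761.18 = 0.8526;  α = 0.1474.
Bypass flow = 0.1474×1081 = 159.31 kg/h.

159.3 kg/h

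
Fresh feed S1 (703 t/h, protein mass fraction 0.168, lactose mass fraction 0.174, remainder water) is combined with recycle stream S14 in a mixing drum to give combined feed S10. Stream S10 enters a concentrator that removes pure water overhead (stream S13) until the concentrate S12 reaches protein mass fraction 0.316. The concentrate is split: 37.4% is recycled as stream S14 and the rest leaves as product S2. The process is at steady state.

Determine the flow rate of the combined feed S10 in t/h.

Overall protein balance (none leaves overhead): protein in fresh feed = protein in product, i.e. 703×0.168 = (1−0.374)·S12·0.316.
S12 = 118.1/(0.316×0.626) = 597.04 t/h.
Recycle S14 = 0.374×597.04 = 223.29 t/h.
Combined feed S10 = 703 + 223.29 = 926.29 t/h.

926.3 t/h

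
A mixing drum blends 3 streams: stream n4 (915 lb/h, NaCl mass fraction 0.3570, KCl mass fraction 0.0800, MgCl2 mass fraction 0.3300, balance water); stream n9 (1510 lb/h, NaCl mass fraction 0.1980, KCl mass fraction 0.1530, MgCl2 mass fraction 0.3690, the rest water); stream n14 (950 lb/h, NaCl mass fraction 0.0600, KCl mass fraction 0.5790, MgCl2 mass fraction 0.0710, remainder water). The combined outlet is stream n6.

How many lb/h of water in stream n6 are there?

911.5 lb/h

water out = water in = 915×0.233 + 1510×0.280 + 950×0.290 = 911.5 lb/h.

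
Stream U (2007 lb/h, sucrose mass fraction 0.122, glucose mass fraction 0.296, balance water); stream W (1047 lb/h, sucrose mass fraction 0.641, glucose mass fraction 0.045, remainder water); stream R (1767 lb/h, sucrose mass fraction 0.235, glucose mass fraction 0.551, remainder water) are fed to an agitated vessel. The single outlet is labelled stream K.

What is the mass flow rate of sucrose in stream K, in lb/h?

sucrose out = sucrose in = 2007×0.122 + 1047×0.641 + 1767×0.235 = 1331.2 lb/h.

1331 lb/h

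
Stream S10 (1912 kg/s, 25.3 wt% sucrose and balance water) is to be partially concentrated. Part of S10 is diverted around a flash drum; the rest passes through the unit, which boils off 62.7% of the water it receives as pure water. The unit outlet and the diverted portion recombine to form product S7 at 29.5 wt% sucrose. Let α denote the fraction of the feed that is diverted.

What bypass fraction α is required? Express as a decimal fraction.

0.696

All 1912×0.253 = 483.74 kg/s of sucrose reaches S7, so S7 = 483.74/0.295 = 1639.8 kg/s and vapour = 272.22 kg/s.
The evaporator receives (1−α)·1912 of feed at 0.747 water and removes 0.627 of that water:
0.627×0.747×(1−α)×1912 = 272.22
(1−α) = 272.22/895.52 = 0.3040;  α = 0.6960.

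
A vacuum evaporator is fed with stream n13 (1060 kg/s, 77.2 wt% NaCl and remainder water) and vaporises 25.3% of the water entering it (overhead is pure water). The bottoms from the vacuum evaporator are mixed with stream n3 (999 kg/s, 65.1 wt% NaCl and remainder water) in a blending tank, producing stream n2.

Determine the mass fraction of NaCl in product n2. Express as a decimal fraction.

Vapour removed = 0.253×0.228×1060 = 61.145 kg/s; concentrate = 998.85 kg/s.
NaCl reaching the mixer = 818.32 (from concentrate) + 999×0.651 = 1468.7 kg/s.
Product flow = 998.85 + 999 = 1997.9 kg/s; NaCl fraction = 0.735.

0.735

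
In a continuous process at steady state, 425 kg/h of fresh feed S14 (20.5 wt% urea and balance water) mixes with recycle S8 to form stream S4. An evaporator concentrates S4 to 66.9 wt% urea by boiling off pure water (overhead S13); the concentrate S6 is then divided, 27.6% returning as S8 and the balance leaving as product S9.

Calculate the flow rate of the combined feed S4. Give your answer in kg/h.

Overall urea balance (none leaves overhead): urea in fresh feed = urea in product, i.e. 425×0.205 = (1−0.276)·S6·0.669.
S6 = 87.125/(0.669×0.724) = 179.88 kg/h.
Recycle S8 = 0.276×179.88 = 49.646 kg/h.
Combined feed S4 = 425 + 49.646 = 474.65 kg/h.

474.6 kg/h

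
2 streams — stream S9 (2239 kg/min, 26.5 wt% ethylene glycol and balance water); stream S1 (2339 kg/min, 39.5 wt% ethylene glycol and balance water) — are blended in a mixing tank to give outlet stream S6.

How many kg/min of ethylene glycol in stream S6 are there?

ethylene glycol out = ethylene glycol in = 2239×0.265 + 2339×0.395 = 1517.2 kg/min.

1517 kg/min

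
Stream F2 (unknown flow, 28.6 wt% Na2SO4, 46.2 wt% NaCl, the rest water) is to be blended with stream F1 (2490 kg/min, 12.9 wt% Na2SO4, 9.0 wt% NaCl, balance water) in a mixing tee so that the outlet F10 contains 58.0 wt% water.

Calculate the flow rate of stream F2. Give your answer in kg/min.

Let F2 be the unknown flow. Total out = 2490 + F2.
water balance: 1944.7 + 0.252·F2 = 0.580·(2490 + F2)
(0.252 − 0.580)·F2 = 0.580×2490 − 1944.7 = -500.49
F2 = -500.49 / -0.328 = 1525.9 kg/min

1526 kg/min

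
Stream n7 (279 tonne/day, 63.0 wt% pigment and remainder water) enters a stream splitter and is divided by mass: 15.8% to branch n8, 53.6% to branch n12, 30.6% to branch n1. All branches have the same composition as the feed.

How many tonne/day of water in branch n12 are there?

Branch n12 total = 0.536×279 = 149.54 tonne/day.
water in n12 = 0.370×149.54 = 55.331 tonne/day.

55.33 tonne/day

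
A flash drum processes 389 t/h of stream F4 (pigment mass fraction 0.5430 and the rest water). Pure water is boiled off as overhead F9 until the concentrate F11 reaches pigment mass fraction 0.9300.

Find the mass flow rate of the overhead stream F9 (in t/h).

pigment is conserved: 389×0.543 = 211.23 t/h all reports to the concentrate.
Concentrate = 211.23/(target fraction) = 227.13 t/h.
Overhead = 389 − 227.13 = 161.87 t/h.

161.9 t/h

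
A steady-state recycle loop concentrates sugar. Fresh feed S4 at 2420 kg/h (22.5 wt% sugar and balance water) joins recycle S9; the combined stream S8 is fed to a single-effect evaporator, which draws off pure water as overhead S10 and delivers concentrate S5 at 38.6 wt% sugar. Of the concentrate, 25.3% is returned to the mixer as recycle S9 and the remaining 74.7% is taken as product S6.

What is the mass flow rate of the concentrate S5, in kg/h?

Overall sugar balance (none leaves overhead): sugar in fresh feed = sugar in product, i.e. 2420×0.225 = (1−0.253)·S5·0.386.
S5 = 544.5/(0.386×0.747) = 1888.4 kg/h.

1888 kg/h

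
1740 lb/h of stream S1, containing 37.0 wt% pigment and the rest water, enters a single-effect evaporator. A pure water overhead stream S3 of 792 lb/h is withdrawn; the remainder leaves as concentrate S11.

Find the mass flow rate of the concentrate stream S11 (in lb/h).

Concentrate = 1740 − 792 = 948 lb/h.

948 lb/h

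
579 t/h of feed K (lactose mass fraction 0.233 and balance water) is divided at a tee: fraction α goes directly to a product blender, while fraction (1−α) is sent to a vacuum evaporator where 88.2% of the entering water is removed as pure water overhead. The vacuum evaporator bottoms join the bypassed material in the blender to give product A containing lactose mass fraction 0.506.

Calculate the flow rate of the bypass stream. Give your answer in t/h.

117.2 t/h

All 579×0.233 = 134.91 t/h of lactose reaches A, so A = 134.91/0.506 = 266.61 t/h and vapour = 312.39 t/h.
The evaporator receives (1−α)·579 of feed at 0.767 water and removes 0.882 of that water:
0.882×0.767×(1−α)×579 = 312.39
(1−α) = 312.39/391.69 = 0.7975;  α = 0.2025.
Bypass flow = 0.2025×579 = 117.23 t/h.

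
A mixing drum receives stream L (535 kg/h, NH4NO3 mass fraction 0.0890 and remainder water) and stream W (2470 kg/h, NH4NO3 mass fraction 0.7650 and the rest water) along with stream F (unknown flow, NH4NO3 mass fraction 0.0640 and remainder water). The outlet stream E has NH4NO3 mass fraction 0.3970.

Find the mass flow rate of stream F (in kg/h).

Let F be the unknown flow. Total out = 3005 + F.
NH4NO3 balance: 1937.2 + 0.064·F = 0.397·(3005 + F)
(0.064 − 0.397)·F = 0.397×3005 − 1937.2 = -744.18
F = -744.18 / -0.333 = 2234.8 kg/h

2235 kg/h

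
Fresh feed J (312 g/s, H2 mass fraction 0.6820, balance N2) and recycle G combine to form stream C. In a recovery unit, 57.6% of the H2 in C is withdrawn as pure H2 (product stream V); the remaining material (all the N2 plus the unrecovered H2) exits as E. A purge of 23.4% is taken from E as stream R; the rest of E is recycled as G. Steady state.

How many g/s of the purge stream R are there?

130.5 g/s

N2 enters only via J and leaves only via the purge: 312×0.318 = 0.234×(N2 in E), and the recovery unit passes all N2, so N2 in C = N2 in E = 424 g/s.
H2 in C: m_A = 312×0.682 + (1−0.234)·(1−0.576)·m_A, so m_A = 212.78/0.6752 = 315.13 g/s.
E = (1−0.576)×315.13 + 424 = 557.62 g/s.
Purge R = 0.234×557.62 = 130.48 g/s.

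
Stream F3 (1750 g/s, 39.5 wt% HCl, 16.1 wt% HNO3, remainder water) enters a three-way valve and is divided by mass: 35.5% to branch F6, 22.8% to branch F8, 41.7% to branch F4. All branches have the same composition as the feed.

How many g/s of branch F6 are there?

Branch F6 flow = 0.355×1750 = 621.25 g/s.

621.2 g/s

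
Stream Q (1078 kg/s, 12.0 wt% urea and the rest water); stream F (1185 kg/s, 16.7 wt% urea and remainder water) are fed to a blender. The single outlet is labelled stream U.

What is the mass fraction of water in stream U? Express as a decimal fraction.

Total flow out = 1078 + 1185 = 2263 kg/s.
water in = 1078×0.880 + 1185×0.833 = 1935.7 kg/s.
water mass fraction in U = 1935.7/2263 = 0.8554.

0.8554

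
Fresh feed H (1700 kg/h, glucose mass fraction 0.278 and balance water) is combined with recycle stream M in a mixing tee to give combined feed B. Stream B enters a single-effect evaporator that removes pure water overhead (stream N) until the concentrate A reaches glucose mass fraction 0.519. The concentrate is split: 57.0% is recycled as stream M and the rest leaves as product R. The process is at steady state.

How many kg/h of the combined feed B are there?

Overall glucose balance (none leaves overhead): glucose in fresh feed = glucose in product, i.e. 1700×0.278 = (1−0.570)·A·0.519.
A = 472.6/(0.519×0.430) = 2117.7 kg/h.
Recycle M = 0.570×2117.7 = 1207.1 kg/h.
Combined feed B = 1700 + 1207.1 = 2907.1 kg/h.

2907 kg/h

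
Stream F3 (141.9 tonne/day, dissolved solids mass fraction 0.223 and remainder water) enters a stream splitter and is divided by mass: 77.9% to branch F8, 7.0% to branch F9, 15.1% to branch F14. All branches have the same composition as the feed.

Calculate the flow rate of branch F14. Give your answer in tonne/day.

Branch F14 flow = 0.151×141.9 = 21.427 tonne/day.

21.43 tonne/day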